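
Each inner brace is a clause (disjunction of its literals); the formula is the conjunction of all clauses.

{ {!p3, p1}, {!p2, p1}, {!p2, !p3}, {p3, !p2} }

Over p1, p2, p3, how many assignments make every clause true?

3

There are 2^3 = 8 truth assignments over (p1, p2, p3).
Check each against the 4 clauses (columns in the order p1, p2, p3):
  F F F  ✓ satisfies all
  F F T  ✗ fails (!p3 || p1)
  F T F  ✗ fails (!p2 || p1)
  F T T  ✗ fails (!p3 || p1)
  T F F  ✓ satisfies all
  T F T  ✓ satisfies all
  T T F  ✗ fails (p3 || !p2)
  T T T  ✗ fails (!p2 || !p3)
3 of the 8 rows are models.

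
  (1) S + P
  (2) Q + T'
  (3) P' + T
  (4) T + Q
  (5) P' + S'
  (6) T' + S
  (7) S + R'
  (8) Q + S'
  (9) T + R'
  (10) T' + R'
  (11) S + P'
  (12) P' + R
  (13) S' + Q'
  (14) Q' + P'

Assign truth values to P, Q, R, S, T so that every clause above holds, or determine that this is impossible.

UNSATISFIABLE

Case S = 1:
(P') alone gives P = 0.
(Q) alone gives Q = 1.
Now (Q') is unsatisfied and unit — conflict.
That branch fails; take S = 0 instead.
(P) alone gives P = 1.
Now (P') is unsatisfied and unit — conflict.
Neither S = 1 nor S = 0 works.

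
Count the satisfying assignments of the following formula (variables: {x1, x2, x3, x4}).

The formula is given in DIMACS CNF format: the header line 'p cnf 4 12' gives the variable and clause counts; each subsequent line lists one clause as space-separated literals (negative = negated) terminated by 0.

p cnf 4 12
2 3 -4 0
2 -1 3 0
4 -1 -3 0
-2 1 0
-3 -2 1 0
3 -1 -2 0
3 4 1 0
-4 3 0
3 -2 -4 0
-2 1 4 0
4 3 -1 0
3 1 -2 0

There are 2^4 = 16 truth assignments over (x1, x2, x3, x4).
Check each against the 12 clauses (columns in the order x1, x2, x3, x4):
  F F F F  ✗ fails (x3 ∨ x4 ∨ x1)
  F F F T  ✗ fails (x2 ∨ x3 ∨ ¬x4)
  F F T F  ✓ satisfies all
  F F T T  ✓ satisfies all
  F T F F  ✗ fails (¬x2 ∨ x1)
  F T F T  ✗ fails (¬x2 ∨ x1)
  F T T F  ✗ fails (¬x2 ∨ x1)
  F T T T  ✗ fails (¬x2 ∨ x1)
  T F F F  ✗ fails (x2 ∨ ¬x1 ∨ x3)
  T F F T  ✗ fails (x2 ∨ x3 ∨ ¬x4)
  T F T F  ✗ fails (x4 ∨ ¬x1 ∨ ¬x3)
  T F T T  ✓ satisfies all
  T T F F  ✗ fails (x3 ∨ ¬x1 ∨ ¬x2)
  T T F T  ✗ fails (x3 ∨ ¬x1 ∨ ¬x2)
  T T T F  ✗ fails (x4 ∨ ¬x1 ∨ ¬x3)
  T T T T  ✓ satisfies all
4 of the 16 rows are models.

4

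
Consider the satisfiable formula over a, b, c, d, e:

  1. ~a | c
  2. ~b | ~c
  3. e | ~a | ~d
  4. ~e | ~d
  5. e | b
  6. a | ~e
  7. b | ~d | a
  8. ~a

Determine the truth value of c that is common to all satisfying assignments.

False

Suppose c = 1.
Unit clause (~b) forces b = 0.
Unit clause (e) forces e = 1.
Unit clause (~d) forces d = 0.
Unit clause (a) forces a = 1.
Now (~a) is unsatisfied and unit — conflict.
So every satisfying assignment has c = False.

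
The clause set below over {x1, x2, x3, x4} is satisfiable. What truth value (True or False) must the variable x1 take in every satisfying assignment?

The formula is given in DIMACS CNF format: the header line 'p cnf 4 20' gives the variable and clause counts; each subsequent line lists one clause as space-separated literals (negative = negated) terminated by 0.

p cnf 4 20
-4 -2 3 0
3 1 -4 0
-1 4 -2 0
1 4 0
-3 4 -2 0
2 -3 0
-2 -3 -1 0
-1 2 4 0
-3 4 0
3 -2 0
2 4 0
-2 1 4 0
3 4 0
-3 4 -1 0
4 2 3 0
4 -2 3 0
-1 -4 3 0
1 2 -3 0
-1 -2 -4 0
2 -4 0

False

Suppose x1 = True.
Branch on x4: set x4 = True.
From the singleton clause (x3), x3 = True.
From the singleton clause (x2), x2 = True.
Now (¬x2) is unsatisfied and unit — conflict.
So x4 must be the other value — set x4 = False.
From the singleton clause (¬x2), x2 = False.
Now (x2) is unsatisfied and unit — conflict.
Both values of x4 lead to a conflict.
So every satisfying assignment has x1 = False.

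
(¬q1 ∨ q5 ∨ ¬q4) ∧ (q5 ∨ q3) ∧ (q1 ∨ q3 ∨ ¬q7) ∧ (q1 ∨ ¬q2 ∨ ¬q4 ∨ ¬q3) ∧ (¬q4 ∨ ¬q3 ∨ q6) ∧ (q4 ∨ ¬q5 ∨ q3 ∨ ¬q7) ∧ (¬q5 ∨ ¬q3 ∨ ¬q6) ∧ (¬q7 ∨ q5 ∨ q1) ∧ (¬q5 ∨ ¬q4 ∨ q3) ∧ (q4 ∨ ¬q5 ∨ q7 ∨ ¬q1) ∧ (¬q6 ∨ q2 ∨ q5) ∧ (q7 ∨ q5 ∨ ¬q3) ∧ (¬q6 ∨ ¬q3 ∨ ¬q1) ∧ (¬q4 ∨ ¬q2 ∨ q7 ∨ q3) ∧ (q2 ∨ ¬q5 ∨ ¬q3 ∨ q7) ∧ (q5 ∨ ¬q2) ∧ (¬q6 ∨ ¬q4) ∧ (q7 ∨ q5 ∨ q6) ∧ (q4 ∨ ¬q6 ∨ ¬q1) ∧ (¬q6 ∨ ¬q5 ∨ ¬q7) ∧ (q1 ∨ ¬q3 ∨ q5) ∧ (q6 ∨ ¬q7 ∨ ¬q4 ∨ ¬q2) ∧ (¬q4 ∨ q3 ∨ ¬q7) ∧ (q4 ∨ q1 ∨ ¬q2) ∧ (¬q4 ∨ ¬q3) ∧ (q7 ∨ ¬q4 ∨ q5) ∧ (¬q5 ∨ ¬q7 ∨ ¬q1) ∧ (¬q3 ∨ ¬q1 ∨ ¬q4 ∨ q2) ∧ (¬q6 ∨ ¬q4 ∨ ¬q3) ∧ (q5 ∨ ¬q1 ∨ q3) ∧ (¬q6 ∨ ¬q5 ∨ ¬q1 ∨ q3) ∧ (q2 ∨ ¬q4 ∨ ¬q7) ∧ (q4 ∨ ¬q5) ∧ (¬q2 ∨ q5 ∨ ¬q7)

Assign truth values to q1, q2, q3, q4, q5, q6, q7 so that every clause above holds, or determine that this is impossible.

Try q5 = False.
(q3) alone gives q3 = True.
(q7) alone gives q7 = True.
(q1) alone gives q1 = True.
(¬q4) alone gives q4 = False.
(¬q6) alone gives q6 = False.
(¬q2) alone gives q2 = False.
Every clause now holds.

q1 ↦ True; q2 ↦ False; q3 ↦ True; q4 ↦ False; q5 ↦ False; q6 ↦ False; q7 ↦ True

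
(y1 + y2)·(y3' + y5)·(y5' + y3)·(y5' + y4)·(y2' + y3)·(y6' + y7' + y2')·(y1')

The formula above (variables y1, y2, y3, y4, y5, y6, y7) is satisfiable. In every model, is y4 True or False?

Suppose y4 = 0.
Unit clause (y5') forces y5 = 0.
Unit clause (y3') forces y3 = 0.
Unit clause (y2') forces y2 = 0.
Unit clause (y1) forces y1 = 1.
That conflicts with the unit clause (y1').
So every satisfying assignment has y4 = True.

True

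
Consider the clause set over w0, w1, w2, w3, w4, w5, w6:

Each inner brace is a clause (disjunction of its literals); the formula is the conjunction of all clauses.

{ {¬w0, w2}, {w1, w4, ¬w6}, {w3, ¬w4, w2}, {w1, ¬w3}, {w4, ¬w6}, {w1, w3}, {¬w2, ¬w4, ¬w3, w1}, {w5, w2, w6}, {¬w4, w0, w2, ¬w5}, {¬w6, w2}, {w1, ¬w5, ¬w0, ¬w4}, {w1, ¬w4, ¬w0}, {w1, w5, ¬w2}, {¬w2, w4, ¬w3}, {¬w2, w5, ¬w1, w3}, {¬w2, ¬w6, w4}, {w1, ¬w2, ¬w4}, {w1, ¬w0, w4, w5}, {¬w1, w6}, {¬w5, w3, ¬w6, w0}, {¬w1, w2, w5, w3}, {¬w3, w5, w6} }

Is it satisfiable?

Yes, satisfiable

Case w0 = False:
Case w1 = True:
From the singleton clause (w6), w6 = True.
From the singleton clause (w4), w4 = True.
From the singleton clause (w2), w2 = True.
Case w5 = False:
From the singleton clause (w3), w3 = True.
This assignment satisfies each clause.
A satisfying assignment: w0: False; w1: True; w2: True; w3: True; w4: True; w5: False; w6: True.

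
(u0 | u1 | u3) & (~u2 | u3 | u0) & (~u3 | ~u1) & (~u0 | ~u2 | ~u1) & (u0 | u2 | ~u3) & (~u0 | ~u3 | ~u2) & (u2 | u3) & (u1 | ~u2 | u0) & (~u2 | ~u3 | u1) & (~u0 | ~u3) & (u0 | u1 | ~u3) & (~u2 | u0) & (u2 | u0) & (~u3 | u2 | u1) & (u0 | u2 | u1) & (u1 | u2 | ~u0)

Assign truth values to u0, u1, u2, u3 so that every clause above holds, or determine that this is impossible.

u0: 1; u1: 0; u2: 1; u3: 0

Branch on u3: set u3 = 0.
The clause (u2) is unit, so u2 = 1.
The clause (u0) is unit, so u0 = 1.
The clause (~u1) is unit, so u1 = 0.
All clauses are satisfied.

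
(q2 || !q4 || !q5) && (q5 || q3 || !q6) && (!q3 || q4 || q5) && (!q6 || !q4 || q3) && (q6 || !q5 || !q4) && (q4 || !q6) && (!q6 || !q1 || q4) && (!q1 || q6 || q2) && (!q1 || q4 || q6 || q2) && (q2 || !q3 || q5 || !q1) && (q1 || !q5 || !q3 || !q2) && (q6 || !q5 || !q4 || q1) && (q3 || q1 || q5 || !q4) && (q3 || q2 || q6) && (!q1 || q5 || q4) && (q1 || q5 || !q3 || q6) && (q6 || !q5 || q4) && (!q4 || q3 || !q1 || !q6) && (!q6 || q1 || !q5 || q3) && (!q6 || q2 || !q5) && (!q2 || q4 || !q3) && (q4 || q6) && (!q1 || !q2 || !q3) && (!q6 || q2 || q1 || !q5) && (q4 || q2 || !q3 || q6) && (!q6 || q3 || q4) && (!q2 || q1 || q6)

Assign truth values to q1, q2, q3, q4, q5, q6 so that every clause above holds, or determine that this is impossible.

q1: true; q2: true; q3: false; q4: true; q5: false; q6: false

Try q4 = true.
Try q2 = true.
Try q6 = false.
(!q5) alone gives q5 = false.
(q1) alone gives q1 = true.
(!q3) alone gives q3 = false.
This assignment satisfies each clause.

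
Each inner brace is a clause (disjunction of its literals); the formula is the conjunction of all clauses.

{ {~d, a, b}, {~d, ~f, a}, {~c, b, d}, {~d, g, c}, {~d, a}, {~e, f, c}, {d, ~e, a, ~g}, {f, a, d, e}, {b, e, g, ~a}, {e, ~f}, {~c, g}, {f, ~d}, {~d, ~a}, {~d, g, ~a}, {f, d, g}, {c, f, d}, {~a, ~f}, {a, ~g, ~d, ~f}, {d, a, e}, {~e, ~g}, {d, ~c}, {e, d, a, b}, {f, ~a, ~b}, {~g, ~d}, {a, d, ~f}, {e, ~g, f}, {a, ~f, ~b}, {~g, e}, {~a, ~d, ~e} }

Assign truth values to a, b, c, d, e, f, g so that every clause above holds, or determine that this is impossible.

Case d = 0:
Unit clause (~c) forces c = 0.
Unit clause (f) forces f = 1.
Unit clause (e) forces e = 1.
Unit clause (~a) forces a = 0.
That conflicts with the unit clause (a).
Backtrack on d: now try d = 1.
Unit clause (a) forces a = 1.
That conflicts with the unit clause (~a).
Both values of d lead to a conflict.

UNSATISFIABLE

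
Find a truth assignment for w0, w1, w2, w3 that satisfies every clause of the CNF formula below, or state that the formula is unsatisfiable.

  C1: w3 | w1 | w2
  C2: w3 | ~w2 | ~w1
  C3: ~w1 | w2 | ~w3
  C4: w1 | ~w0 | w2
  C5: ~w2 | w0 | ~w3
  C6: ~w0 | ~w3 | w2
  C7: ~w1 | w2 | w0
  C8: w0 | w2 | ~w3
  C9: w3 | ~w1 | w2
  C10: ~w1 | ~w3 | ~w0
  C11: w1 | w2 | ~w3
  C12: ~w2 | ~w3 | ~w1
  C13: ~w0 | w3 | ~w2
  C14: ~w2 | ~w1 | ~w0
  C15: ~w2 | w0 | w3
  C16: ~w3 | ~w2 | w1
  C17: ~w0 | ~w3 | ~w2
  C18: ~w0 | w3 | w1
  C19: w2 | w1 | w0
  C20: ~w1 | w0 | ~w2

Branch on w3: set w3 = 1.
Branch on w1: set w1 = 0.
From the singleton clause (w2), w2 = 1.
But (~w2) is also a unit clause — contradiction.
That branch fails; take w1 = 1 instead.
From the singleton clause (w2), w2 = 1.
But (~w2) is also a unit clause — contradiction.
Neither w1 = 1 nor w1 = 0 works.
That branch fails; take w3 = 0 instead.
Branch on w1: set w1 = 1.
From the singleton clause (~w2), w2 = 0.
But (w2) is also a unit clause — contradiction.
That branch fails; take w1 = 0 instead.
From the singleton clause (w2), w2 = 1.
From the singleton clause (~w0), w0 = 0.
But (w0) is also a unit clause — contradiction.
Neither w1 = 1 nor w1 = 0 works.
Neither w3 = 1 nor w3 = 0 works.

UNSATISFIABLE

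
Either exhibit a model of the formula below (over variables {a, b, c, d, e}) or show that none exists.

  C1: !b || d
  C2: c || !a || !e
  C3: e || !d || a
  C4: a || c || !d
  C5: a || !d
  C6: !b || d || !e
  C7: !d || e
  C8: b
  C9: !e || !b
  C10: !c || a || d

(b) alone gives b = true.
(d) alone gives d = true.
(a) alone gives a = true.
(e) alone gives e = true.
But (!e) is also a unit clause — contradiction.

UNSATISFIABLE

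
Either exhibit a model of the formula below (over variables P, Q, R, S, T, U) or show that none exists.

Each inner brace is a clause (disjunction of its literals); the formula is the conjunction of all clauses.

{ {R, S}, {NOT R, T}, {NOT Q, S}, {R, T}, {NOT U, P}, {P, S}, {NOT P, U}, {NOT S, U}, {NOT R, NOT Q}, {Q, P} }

Try R = false.
The clause (S) is unit, so S = true.
The clause (T) is unit, so T = true.
The clause (U) is unit, so U = true.
The clause (P) is unit, so P = true.
No clause remains; Q is free.

P ↦ true; Q ↦ false; R ↦ false; S ↦ true; T ↦ true; U ↦ true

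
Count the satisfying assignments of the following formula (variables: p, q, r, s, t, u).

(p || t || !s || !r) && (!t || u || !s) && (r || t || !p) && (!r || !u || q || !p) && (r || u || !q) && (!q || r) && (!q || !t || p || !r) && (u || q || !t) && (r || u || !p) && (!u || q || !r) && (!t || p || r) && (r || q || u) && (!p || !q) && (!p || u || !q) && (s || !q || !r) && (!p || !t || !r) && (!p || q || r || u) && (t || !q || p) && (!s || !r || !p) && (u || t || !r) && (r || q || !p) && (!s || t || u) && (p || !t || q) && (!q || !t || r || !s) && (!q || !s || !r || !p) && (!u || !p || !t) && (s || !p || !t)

2

There are 2^6 = 64 truth assignments over (p, q, r, s, t, u).
Split on r. With r = true, the clauses containing r are satisfied and !r drops from the rest; 0 of the 2^5 = 32 assignments to the other variables satisfy what remains.
With r = false, by the same count on the reduced clause set, 2 assignments work.
(One model: p=F, q=F, r=F, s=F, t=F, u=T.)
Total: 0 + 2 = 2.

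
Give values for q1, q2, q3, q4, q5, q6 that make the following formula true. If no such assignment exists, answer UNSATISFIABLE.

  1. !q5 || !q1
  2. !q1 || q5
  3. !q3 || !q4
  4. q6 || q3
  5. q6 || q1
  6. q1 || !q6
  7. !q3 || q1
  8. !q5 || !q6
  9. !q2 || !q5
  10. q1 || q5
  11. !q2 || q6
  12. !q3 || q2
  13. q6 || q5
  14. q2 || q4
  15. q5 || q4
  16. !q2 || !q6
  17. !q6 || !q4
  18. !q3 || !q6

UNSATISFIABLE

Try q5 = false.
From the singleton clause (!q1), q1 = false.
That conflicts with the unit clause (q1).
Backtrack on q5: now try q5 = true.
From the singleton clause (!q1), q1 = false.
From the singleton clause (q6), q6 = true.
That conflicts with the unit clause (!q6).
Both values of q5 lead to a conflict.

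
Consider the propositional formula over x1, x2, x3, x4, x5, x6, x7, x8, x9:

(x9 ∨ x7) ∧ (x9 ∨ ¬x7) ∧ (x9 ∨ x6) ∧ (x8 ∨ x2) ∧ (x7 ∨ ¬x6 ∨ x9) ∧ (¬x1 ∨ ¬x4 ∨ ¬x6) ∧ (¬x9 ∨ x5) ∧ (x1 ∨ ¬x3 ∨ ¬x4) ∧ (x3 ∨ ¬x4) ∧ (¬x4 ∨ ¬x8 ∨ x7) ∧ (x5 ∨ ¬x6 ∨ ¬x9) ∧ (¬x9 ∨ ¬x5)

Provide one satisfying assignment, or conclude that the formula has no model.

Branch on x9: set x9 = True.
The clause (x5) is unit, so x5 = True.
That conflicts with the unit clause (¬x5).
Backtrack on x9: now try x9 = False.
The clause (x7) is unit, so x7 = True.
That conflicts with the unit clause (¬x7).
Either choice for x9 ends in contradiction.

UNSATISFIABLE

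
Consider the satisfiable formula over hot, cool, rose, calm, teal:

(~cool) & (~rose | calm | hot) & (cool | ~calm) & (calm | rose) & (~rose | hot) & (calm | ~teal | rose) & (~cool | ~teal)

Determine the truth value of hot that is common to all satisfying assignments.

Suppose hot = 0.
The clause (~cool) is unit, so cool = 0.
The clause (~calm) is unit, so calm = 0.
The clause (~rose) is unit, so rose = 0.
Now (rose) is unsatisfied and unit — conflict.
So every satisfying assignment has hot = True.

True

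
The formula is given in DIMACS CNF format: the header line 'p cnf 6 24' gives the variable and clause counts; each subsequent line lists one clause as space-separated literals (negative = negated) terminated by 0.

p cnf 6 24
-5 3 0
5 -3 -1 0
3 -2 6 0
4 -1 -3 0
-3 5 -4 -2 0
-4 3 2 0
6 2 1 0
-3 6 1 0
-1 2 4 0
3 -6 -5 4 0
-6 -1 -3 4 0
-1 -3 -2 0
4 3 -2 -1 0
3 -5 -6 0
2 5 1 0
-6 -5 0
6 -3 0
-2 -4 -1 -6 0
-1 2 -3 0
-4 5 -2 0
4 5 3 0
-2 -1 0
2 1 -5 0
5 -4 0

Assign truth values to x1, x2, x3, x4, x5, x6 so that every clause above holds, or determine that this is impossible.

Case x5 = False:
From the singleton clause (¬x4), x4 = False.
From the singleton clause (x3), x3 = True.
From the singleton clause (¬x1), x1 = False.
From the singleton clause (x6), x6 = True.
From the singleton clause (x2), x2 = True.
Every clause now holds.

x1=False,  x2=True,  x3=True,  x4=False,  x5=False,  x6=True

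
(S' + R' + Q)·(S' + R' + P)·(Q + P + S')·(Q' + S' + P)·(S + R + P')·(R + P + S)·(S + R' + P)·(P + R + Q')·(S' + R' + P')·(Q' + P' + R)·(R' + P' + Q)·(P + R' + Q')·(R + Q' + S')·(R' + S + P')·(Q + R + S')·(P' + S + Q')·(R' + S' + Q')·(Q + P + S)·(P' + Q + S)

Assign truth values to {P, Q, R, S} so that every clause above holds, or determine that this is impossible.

UNSATISFIABLE

Branch on S: set S = 0.
Branch on R: set R = 1.
Unit clause (P) forces P = 1.
But (P') is also a unit clause — contradiction.
Undo R and try R = 0.
Unit clause (P') forces P = 0.
But (P) is also a unit clause — contradiction.
Neither R = 1 nor R = 0 works.
Undo S and try S = 1.
Branch on R: set R = 0.
Unit clause (Q') forces Q = 0.
But (Q) is also a unit clause — contradiction.
Undo R and try R = 1.
Unit clause (Q) forces Q = 1.
But (Q') is also a unit clause — contradiction.
Neither R = 1 nor R = 0 works.
Neither S = 1 nor S = 0 works.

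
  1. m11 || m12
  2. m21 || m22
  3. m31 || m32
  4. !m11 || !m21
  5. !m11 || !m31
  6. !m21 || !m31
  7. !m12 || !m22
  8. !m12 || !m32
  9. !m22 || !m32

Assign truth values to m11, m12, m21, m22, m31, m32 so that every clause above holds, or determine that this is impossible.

Case m11 = true:
Unit clause (!m21) forces m21 = false.
Unit clause (m22) forces m22 = true.
Unit clause (!m31) forces m31 = false.
Unit clause (m32) forces m32 = true.
That conflicts with the unit clause (!m32).
Backtrack on m11: now try m11 = false.
Unit clause (m12) forces m12 = true.
Unit clause (!m22) forces m22 = false.
Unit clause (m21) forces m21 = true.
Unit clause (!m31) forces m31 = false.
Unit clause (m32) forces m32 = true.
That conflicts with the unit clause (!m32).
Both values of m11 lead to a conflict.

UNSATISFIABLE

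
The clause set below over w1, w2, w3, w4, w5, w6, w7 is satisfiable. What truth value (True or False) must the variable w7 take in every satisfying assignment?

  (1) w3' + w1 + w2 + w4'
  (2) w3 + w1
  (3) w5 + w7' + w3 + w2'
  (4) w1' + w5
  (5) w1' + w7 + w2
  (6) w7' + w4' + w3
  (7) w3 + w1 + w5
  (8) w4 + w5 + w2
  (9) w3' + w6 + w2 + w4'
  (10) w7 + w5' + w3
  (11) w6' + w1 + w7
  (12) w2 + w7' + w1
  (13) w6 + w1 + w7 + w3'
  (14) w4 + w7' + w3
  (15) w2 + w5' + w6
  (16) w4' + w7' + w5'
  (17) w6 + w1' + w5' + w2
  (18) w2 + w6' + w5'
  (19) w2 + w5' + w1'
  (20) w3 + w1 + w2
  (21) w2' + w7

Suppose w7 = 0.
Unit clause (w2') forces w2 = 0.
Unit clause (w1') forces w1 = 0.
Unit clause (w3) forces w3 = 1.
Unit clause (w4') forces w4 = 0.
Unit clause (w5) forces w5 = 1.
Unit clause (w6') forces w6 = 0.
That conflicts with the unit clause (w6).
So every satisfying assignment has w7 = True.

True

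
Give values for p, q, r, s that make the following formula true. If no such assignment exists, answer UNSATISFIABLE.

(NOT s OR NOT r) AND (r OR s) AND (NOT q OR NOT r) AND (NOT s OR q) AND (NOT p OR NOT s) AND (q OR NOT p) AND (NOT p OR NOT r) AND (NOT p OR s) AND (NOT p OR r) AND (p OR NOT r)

p=false,  q=true,  r=false,  s=true

Try s = true.
(NOT r) alone gives r = false.
(q) alone gives q = true.
(NOT p) alone gives p = false.
All clauses are satisfied.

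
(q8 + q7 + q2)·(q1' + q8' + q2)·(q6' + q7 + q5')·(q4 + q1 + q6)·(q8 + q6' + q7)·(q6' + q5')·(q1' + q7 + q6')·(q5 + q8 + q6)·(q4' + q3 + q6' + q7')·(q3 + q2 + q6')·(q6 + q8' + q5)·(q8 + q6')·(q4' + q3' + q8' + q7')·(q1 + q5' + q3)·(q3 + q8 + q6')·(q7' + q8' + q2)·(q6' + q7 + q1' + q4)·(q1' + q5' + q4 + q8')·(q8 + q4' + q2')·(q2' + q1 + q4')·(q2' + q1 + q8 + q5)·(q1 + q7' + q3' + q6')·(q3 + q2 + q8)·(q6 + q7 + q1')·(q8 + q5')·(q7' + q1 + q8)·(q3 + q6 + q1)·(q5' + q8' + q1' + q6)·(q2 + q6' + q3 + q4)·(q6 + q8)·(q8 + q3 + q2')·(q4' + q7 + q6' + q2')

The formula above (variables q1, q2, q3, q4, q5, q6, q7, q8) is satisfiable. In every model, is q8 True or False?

True

Suppose q8 = 0.
The clause (q6') is unit, so q6 = 0.
That conflicts with the unit clause (q6).
So every satisfying assignment has q8 = True.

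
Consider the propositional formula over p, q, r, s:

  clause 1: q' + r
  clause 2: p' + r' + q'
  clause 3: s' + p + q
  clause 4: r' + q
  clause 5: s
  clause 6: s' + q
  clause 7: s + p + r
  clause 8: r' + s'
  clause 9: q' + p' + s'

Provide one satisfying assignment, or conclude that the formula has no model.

The clause (s) is unit, so s = 1.
The clause (q) is unit, so q = 1.
The clause (r) is unit, so r = 1.
That conflicts with the unit clause (r').

UNSATISFIABLE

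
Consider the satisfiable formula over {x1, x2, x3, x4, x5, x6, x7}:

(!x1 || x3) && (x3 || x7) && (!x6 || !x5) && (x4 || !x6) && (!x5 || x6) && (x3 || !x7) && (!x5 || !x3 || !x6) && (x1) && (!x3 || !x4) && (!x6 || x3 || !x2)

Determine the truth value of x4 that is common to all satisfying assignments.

False

Suppose x4 = true.
The clause (x1) is unit, so x1 = true.
The clause (x3) is unit, so x3 = true.
But (!x3) is also a unit clause — contradiction.
So every satisfying assignment has x4 = False.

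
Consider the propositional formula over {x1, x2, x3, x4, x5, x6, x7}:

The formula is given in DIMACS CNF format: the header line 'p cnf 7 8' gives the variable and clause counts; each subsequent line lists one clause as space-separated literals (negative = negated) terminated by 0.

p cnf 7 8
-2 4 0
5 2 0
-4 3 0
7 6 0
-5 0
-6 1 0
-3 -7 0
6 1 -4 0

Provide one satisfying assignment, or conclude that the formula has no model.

(¬x5) alone gives x5 = False.
(x2) alone gives x2 = True.
(x4) alone gives x4 = True.
(x3) alone gives x3 = True.
(¬x7) alone gives x7 = False.
(x6) alone gives x6 = True.
(x1) alone gives x1 = True.
All clauses are satisfied.

x1 ↦ True; x2 ↦ True; x3 ↦ True; x4 ↦ True; x5 ↦ False; x6 ↦ True; x7 ↦ False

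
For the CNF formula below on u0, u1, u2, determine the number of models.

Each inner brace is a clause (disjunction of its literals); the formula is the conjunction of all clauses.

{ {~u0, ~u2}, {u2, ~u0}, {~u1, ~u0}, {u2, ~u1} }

There are 2^3 = 8 truth assignments over (u0, u1, u2).
Split on u1. With u1 = 1, the clauses containing u1 are satisfied and ~u1 drops from the rest; 1 of the 2^2 = 4 assignments to the other variables satisfy what remains.
With u1 = 0, by the same count on the reduced clause set, 2 assignments work.
Total: 1 + 2 = 3.

3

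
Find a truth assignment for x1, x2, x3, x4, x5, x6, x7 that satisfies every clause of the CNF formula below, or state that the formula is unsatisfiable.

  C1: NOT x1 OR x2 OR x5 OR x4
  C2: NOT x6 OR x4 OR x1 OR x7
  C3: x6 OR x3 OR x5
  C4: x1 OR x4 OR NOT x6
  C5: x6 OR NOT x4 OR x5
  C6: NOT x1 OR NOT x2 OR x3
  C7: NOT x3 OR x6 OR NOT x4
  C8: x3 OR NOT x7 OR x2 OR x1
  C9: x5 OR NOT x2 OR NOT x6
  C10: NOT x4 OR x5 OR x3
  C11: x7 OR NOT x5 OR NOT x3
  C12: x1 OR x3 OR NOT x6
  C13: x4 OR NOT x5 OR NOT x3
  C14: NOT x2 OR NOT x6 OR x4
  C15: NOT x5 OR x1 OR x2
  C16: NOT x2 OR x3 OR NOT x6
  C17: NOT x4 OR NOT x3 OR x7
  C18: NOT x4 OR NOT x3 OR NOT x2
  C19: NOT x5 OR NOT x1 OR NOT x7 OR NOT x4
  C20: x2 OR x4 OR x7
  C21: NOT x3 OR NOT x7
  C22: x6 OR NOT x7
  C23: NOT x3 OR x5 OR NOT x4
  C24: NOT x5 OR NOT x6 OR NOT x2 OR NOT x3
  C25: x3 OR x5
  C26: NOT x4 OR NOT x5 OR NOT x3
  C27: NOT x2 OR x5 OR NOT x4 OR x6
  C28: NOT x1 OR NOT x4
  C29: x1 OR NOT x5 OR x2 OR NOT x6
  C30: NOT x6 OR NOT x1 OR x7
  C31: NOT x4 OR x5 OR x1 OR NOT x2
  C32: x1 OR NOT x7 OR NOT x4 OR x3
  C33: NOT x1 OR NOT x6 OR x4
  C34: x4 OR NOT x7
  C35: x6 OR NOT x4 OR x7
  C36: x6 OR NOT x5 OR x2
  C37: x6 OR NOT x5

x1 ↦ true; x2 ↦ true; x3 ↦ true; x4 ↦ false; x5 ↦ false; x6 ↦ false; x7 ↦ false

Suppose x3 = true.
The clause (NOT x7) is unit, so x7 = false.
The clause (NOT x5) is unit, so x5 = false.
The clause (NOT x4) is unit, so x4 = false.
The clause (x2) is unit, so x2 = true.
The clause (NOT x6) is unit, so x6 = false.
All clauses hold; x1 can take either value.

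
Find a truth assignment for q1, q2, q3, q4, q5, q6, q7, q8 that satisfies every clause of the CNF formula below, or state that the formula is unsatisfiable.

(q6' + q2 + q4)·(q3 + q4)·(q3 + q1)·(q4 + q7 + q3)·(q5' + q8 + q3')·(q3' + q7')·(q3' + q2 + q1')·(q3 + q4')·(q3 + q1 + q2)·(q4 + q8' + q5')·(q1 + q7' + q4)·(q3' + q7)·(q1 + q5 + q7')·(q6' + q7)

UNSATISFIABLE

Branch on q3: set q3 = 1.
(q7') alone gives q7 = 0.
Now (q7) is unsatisfied and unit — conflict.
So q3 must be the other value — set q3 = 0.
(q4) alone gives q4 = 1.
Now (q4') is unsatisfied and unit — conflict.
Either choice for q3 ends in contradiction.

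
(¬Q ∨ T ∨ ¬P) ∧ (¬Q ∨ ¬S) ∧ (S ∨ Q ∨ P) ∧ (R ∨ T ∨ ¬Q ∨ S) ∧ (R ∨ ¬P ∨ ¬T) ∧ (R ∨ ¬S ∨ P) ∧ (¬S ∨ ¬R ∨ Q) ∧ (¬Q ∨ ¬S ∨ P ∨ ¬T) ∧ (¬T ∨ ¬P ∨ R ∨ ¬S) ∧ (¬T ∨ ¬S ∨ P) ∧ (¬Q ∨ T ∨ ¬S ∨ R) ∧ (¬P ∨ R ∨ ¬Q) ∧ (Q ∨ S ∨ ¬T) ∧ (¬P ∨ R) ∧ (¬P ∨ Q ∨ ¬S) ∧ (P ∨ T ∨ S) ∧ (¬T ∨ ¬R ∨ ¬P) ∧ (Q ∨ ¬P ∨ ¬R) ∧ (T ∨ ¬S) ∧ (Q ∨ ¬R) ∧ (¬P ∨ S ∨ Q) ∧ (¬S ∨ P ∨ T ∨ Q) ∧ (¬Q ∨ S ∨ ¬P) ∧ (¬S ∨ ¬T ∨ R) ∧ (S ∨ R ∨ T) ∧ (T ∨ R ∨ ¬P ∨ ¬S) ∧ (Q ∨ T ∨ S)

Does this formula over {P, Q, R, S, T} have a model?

Try Q = True.
The clause (¬S) is unit, so S = False.
The clause (¬P) is unit, so P = False.
The clause (T) is unit, so T = True.
Every clause is now satisfied; R is unconstrained.
A satisfying assignment: P ↦ False; Q ↦ True; R ↦ True; S ↦ False; T ↦ True.

Satisfiable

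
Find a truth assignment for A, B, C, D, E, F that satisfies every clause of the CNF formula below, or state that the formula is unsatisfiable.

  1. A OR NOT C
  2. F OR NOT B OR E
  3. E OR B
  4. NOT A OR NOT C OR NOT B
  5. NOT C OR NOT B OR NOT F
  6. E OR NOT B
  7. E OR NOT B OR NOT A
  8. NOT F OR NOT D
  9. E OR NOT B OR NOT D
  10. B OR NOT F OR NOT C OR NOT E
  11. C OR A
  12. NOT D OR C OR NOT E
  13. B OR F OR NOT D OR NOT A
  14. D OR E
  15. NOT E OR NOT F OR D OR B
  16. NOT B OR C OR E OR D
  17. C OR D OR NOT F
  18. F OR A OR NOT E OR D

Case A = true:
Case E = true:
Case C = false:
(NOT D) alone gives D = false.
(NOT F) alone gives F = false.
Every clause is now satisfied; B is unconstrained.

A ↦ true, B ↦ true, C ↦ false, D ↦ false, E ↦ true, F ↦ false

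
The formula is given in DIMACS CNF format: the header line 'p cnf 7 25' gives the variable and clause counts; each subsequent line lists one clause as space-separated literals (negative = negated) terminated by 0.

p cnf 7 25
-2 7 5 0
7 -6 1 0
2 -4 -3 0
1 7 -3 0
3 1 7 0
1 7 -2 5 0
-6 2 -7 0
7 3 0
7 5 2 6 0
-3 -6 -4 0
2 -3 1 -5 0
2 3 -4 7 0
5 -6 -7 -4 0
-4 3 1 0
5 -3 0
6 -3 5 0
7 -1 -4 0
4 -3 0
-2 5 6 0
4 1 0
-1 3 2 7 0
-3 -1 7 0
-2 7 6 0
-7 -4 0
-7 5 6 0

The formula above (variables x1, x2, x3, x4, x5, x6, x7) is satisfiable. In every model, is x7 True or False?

True

Suppose x7 = False.
(x3) alone gives x3 = True.
(x1) alone gives x1 = True.
But (¬x1) is also a unit clause — contradiction.
So every satisfying assignment has x7 = True.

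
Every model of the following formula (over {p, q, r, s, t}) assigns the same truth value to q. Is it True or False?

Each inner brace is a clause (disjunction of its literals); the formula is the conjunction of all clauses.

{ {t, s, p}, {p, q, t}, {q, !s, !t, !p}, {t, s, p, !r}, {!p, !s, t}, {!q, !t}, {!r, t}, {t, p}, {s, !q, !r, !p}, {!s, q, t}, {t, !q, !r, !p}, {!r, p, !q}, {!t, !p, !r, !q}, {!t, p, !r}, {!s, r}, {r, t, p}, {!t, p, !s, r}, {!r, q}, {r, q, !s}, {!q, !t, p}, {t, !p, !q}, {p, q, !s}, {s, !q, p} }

False

Suppose q = true.
(!t) alone gives t = false.
(!r) alone gives r = false.
(p) alone gives p = true.
Now (!p) is unsatisfied and unit — conflict.
So every satisfying assignment has q = False.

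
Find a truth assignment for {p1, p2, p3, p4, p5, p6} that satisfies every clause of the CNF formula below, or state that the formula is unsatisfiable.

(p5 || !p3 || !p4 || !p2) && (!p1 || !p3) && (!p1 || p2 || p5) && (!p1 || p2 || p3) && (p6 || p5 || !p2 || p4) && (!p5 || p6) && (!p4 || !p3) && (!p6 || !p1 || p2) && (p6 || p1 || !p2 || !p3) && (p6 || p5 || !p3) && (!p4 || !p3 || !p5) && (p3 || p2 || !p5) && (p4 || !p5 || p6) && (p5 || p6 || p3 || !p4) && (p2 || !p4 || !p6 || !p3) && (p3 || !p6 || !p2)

p1: false,  p2: false,  p3: true,  p4: false,  p5: false,  p6: true

Branch on p1: set p1 = false.
Branch on p5: set p5 = false.
Branch on p4: set p4 = false.
Branch on p6: set p6 = true.
Branch on p3: set p3 = true.
No clause remains; p2 is free.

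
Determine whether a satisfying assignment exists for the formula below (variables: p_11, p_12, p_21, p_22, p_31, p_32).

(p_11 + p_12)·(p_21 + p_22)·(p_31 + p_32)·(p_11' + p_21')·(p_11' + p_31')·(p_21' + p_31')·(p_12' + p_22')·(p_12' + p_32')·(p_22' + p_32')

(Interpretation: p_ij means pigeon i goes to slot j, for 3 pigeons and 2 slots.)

Suppose p_11 = 1.
From the singleton clause (p_21'), p_21 = 0.
From the singleton clause (p_22), p_22 = 1.
From the singleton clause (p_31'), p_31 = 0.
From the singleton clause (p_32), p_32 = 1.
But (p_32') is also a unit clause — contradiction.
Backtrack on p_11: now try p_11 = 0.
From the singleton clause (p_12), p_12 = 1.
From the singleton clause (p_22'), p_22 = 0.
From the singleton clause (p_21), p_21 = 1.
From the singleton clause (p_31'), p_31 = 0.
From the singleton clause (p_32), p_32 = 1.
But (p_32') is also a unit clause — contradiction.
Neither p_11 = 1 nor p_11 = 0 works.
No assignment satisfies every clause.

Unsatisfiable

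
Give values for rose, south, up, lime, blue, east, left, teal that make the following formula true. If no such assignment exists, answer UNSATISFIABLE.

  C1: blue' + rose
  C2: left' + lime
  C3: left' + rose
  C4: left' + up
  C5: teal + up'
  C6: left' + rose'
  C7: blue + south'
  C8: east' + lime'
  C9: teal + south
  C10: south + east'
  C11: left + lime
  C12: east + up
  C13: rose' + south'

Case blue = 0:
Unit clause (south') forces south = 0.
Unit clause (teal) forces teal = 1.
Unit clause (east') forces east = 0.
Unit clause (up) forces up = 1.
Case left = 0:
Unit clause (lime) forces lime = 1.
Every clause is now satisfied; rose is unconstrained.

rose: 1, south: 0, up: 1, lime: 1, blue: 0, east: 0, left: 0, teal: 1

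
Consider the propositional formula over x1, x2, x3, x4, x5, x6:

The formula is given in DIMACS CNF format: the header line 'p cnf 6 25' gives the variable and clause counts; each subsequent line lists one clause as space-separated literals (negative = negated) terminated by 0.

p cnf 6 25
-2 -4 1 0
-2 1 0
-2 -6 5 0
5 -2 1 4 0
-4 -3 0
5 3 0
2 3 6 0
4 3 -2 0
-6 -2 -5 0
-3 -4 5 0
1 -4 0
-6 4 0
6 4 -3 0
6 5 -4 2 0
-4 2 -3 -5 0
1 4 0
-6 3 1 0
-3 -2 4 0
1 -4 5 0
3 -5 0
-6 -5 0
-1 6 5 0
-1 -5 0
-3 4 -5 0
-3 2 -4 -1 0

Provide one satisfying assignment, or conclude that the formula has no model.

UNSATISFIABLE

Case x2 = False:
Case x4 = False:
From the singleton clause (¬x6), x6 = False.
From the singleton clause (x3), x3 = True.
But (¬x3) is also a unit clause — contradiction.
Undo x4 and try x4 = True.
From the singleton clause (¬x3), x3 = False.
From the singleton clause (x5), x5 = True.
But (¬x5) is also a unit clause — contradiction.
Both values of x4 lead to a conflict.
Undo x2 and try x2 = True.
From the singleton clause (x1), x1 = True.
From the singleton clause (¬x5), x5 = False.
From the singleton clause (¬x6), x6 = False.
But (x6) is also a unit clause — contradiction.
Both values of x2 lead to a conflict.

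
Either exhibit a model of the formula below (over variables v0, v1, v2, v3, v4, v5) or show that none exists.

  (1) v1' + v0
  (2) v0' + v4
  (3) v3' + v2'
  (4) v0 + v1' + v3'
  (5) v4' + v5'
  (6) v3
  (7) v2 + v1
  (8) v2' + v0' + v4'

Unit clause (v3) forces v3 = 1.
Unit clause (v2') forces v2 = 0.
Unit clause (v1) forces v1 = 1.
Unit clause (v0) forces v0 = 1.
Unit clause (v4) forces v4 = 1.
Unit clause (v5') forces v5 = 0.
Every clause now holds.

v0: 1, v1: 1, v2: 0, v3: 1, v4: 1, v5: 0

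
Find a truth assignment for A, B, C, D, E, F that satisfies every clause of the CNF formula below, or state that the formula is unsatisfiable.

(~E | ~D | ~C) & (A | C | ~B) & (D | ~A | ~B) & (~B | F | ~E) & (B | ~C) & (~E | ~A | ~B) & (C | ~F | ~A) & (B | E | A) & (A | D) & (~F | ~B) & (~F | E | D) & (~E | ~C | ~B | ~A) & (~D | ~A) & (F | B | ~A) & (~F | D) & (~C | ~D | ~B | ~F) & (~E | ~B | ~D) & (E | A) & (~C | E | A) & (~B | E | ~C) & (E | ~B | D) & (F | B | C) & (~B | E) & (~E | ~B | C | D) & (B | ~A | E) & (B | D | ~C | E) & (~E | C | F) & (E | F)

A ↦ 0; B ↦ 0; C ↦ 0; D ↦ 1; E ↦ 1; F ↦ 1

Suppose B = 0.
(~C) alone gives C = 0.
(F) alone gives F = 1.
(~A) alone gives A = 0.
(E) alone gives E = 1.
(D) alone gives D = 1.
Every clause now holds.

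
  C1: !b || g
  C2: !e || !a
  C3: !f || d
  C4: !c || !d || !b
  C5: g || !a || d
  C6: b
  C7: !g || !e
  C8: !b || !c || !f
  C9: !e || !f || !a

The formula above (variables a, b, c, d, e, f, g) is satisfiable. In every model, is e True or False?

False

Suppose e = true.
Unit clause (!a) forces a = false.
Unit clause (b) forces b = true.
Unit clause (g) forces g = true.
Now (!g) is unsatisfied and unit — conflict.
So every satisfying assignment has e = False.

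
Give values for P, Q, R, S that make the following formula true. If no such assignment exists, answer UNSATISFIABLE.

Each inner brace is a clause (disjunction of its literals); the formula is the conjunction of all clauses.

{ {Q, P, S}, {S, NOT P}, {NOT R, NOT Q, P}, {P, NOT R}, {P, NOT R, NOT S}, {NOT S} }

P: false, Q: true, R: false, S: false

(NOT S) alone gives S = false.
(NOT P) alone gives P = false.
(Q) alone gives Q = true.
(NOT R) alone gives R = false.
This assignment satisfies each clause.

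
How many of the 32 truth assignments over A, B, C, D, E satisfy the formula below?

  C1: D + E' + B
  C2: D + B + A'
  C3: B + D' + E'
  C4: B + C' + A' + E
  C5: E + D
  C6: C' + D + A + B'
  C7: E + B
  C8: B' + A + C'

9

There are 2^5 = 32 truth assignments over (A, B, C, D, E).
Split on E. With E = 1, the clauses containing E are satisfied and E' drops from the rest; 6 of the 2^4 = 16 assignments to the other variables satisfy what remains.
With E = 0, by the same count on the reduced clause set, 3 assignments work.
Total: 6 + 3 = 9.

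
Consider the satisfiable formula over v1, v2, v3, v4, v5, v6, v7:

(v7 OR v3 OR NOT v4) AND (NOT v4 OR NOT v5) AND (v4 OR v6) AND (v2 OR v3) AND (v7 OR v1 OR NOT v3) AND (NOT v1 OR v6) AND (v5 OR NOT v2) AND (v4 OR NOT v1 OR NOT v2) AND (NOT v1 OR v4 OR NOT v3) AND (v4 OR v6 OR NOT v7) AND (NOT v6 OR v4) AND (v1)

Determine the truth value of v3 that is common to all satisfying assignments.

True

Suppose v3 = false.
From the singleton clause (v2), v2 = true.
From the singleton clause (v5), v5 = true.
From the singleton clause (NOT v4), v4 = false.
From the singleton clause (v6), v6 = true.
But (NOT v6) is also a unit clause — contradiction.
So every satisfying assignment has v3 = True.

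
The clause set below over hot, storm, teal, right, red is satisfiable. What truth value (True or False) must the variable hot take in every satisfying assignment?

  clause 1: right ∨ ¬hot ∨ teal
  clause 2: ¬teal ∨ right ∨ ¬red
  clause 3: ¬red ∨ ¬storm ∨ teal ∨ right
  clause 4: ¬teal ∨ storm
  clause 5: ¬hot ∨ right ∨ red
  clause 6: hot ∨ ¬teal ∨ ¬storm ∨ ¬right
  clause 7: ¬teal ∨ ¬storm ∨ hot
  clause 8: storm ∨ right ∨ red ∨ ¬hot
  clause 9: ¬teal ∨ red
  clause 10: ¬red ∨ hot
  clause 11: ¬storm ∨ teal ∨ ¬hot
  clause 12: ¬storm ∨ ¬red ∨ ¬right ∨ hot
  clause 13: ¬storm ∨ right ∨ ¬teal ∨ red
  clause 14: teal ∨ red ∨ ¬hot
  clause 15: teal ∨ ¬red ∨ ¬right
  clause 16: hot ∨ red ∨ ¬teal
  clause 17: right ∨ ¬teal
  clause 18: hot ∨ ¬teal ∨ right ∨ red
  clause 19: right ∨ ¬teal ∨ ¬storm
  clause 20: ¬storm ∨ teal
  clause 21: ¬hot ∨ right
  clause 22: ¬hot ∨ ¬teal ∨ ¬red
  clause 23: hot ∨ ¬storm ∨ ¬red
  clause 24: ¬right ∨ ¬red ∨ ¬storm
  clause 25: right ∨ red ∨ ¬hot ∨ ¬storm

False

Suppose hot = True.
Unit clause (right) forces right = True.
Case teal = False:
Unit clause (¬storm) forces storm = False.
Unit clause (red) forces red = True.
Now (¬red) is unsatisfied and unit — conflict.
That branch fails; take teal = True instead.
Unit clause (storm) forces storm = True.
Unit clause (red) forces red = True.
Now (¬red) is unsatisfied and unit — conflict.
Either choice for teal ends in contradiction.
So every satisfying assignment has hot = False.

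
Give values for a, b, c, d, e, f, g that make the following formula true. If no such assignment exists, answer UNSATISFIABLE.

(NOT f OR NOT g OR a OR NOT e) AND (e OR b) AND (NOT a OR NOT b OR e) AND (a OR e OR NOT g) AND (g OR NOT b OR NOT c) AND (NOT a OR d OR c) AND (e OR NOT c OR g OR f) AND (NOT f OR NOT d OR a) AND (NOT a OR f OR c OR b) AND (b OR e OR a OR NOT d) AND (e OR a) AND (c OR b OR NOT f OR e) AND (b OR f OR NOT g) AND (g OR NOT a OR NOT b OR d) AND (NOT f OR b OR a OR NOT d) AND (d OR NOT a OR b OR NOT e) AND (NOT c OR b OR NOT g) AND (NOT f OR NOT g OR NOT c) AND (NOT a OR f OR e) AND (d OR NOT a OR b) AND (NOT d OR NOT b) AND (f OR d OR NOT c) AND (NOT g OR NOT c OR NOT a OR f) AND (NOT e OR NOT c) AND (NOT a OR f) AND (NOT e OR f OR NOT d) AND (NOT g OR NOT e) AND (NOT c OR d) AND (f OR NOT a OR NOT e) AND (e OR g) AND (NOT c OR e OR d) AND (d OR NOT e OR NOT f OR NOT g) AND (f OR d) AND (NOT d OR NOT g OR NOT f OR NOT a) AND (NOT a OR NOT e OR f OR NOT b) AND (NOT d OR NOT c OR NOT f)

Case e = true:
The clause (NOT c) is unit, so c = false.
The clause (NOT g) is unit, so g = false.
Case a = true:
The clause (d) is unit, so d = true.
The clause (NOT b) is unit, so b = false.
The clause (f) is unit, so f = true.
All clauses are satisfied.

a=true; b=false; c=false; d=true; e=true; f=true; g=false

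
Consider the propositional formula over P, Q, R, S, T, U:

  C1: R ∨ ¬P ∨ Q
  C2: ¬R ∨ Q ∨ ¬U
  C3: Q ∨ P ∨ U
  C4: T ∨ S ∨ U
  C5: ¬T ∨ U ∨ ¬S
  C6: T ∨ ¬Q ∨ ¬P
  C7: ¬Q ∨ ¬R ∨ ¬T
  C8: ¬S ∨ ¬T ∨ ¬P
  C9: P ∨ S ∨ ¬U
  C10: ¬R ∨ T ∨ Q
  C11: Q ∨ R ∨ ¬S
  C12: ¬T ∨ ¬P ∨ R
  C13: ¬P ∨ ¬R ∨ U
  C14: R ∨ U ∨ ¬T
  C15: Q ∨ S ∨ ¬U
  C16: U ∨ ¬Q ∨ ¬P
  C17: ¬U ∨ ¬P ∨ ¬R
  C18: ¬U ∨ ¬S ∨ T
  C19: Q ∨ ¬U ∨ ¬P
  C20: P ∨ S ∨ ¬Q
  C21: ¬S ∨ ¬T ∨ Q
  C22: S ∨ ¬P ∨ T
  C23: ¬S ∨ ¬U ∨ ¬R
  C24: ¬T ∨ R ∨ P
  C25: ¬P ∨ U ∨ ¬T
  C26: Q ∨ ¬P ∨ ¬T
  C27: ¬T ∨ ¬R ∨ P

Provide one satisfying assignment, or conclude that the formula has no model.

P: False,  Q: True,  R: True,  S: True,  T: False,  U: False

Case R = True:
Case Q = True:
From the singleton clause (¬T), T = False.
From the singleton clause (¬P), P = False.
From the singleton clause (S), S = True.
From the singleton clause (¬U), U = False.
This assignment satisfies each clause.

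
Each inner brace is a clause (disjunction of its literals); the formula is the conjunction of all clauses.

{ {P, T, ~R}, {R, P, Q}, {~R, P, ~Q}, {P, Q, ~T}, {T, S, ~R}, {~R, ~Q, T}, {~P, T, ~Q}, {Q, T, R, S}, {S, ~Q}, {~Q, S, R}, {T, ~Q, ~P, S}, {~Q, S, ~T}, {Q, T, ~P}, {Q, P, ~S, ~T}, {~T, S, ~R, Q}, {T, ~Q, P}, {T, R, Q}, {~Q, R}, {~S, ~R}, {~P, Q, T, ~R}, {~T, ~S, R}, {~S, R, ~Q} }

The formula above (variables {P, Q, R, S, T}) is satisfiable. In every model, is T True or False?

Suppose T = 0.
Branch on P: set P = 1.
The clause (~Q) is unit, so Q = 0.
That conflicts with the unit clause (Q).
That branch fails; take P = 0 instead.
The clause (~R) is unit, so R = 0.
The clause (Q) is unit, so Q = 1.
That conflicts with the unit clause (~Q).
Both values of P lead to a conflict.
So every satisfying assignment has T = True.

True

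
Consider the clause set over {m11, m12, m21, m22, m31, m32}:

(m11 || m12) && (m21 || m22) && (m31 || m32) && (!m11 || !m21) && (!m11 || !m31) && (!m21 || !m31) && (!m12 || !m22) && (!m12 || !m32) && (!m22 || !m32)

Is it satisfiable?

Case m11 = true:
(!m21) alone gives m21 = false.
(m22) alone gives m22 = true.
(!m31) alone gives m31 = false.
(m32) alone gives m32 = true.
But (!m32) is also a unit clause — contradiction.
That branch fails; take m11 = false instead.
(m12) alone gives m12 = true.
(!m22) alone gives m22 = false.
(m21) alone gives m21 = true.
(!m31) alone gives m31 = false.
(m32) alone gives m32 = true.
But (!m32) is also a unit clause — contradiction.
Either choice for m11 ends in contradiction.
No assignment satisfies every clause.

Unsatisfiable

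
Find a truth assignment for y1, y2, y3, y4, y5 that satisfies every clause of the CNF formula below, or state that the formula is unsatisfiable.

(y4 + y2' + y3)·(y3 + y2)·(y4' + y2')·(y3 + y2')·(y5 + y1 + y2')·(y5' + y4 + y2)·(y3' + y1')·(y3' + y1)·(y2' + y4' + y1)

UNSATISFIABLE

Case y3 = 1:
(y1') alone gives y1 = 0.
Now (y1) is unsatisfied and unit — conflict.
That branch fails; take y3 = 0 instead.
(y2) alone gives y2 = 1.
Now (y2') is unsatisfied and unit — conflict.
Both values of y3 lead to a conflict.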